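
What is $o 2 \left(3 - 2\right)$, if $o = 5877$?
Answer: $11754$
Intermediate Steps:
$o 2 \left(3 - 2\right) = 5877 \cdot 2 \left(3 - 2\right) = 5877 \cdot 2 \cdot 1 = 5877 \cdot 2 = 11754$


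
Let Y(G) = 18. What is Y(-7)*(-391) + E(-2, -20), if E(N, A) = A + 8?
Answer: -7050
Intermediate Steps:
E(N, A) = 8 + A
Y(-7)*(-391) + E(-2, -20) = 18*(-391) + (8 - 20) = -7038 - 12 = -7050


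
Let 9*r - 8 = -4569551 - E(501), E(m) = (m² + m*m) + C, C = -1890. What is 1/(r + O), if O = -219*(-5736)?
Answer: 1/692889 ≈ 1.4432e-6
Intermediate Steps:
E(m) = -1890 + 2*m² (E(m) = (m² + m*m) - 1890 = (m² + m²) - 1890 = 2*m² - 1890 = -1890 + 2*m²)
O = 1256184
r = -563295 (r = 8/9 + (-4569551 - (-1890 + 2*501²))/9 = 8/9 + (-4569551 - (-1890 + 2*251001))/9 = 8/9 + (-4569551 - (-1890 + 502002))/9 = 8/9 + (-4569551 - 1*500112)/9 = 8/9 + (-4569551 - 500112)/9 = 8/9 + (⅑)*(-5069663) = 8/9 - 5069663/9 = -563295)
1/(r + O) = 1/(-563295 + 1256184) = 1/692889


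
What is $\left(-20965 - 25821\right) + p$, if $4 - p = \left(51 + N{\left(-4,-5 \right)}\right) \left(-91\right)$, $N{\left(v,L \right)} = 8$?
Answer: $-41413$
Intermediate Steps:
$p = 5373$ ($p = 4 - \left(51 + 8\right) \left(-91\right) = 4 - 59 \left(-91\right) = 4 - -5369 = 4 + 5369 = 5373$)
$\left(-20965 - 25821\right) + p = \left(-20965 - 25821\right) + 5373 = -46786 + 5373 = -41413$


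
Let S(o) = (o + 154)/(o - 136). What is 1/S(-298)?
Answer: 217/72 ≈ 3.0139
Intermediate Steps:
S(o) = (154 + o)/(-136 + o)
1/S(-298) = 1/((154 - 298)/(-136 - 298)) = 1/(-144/(-434)) = 1/(-1/434*(-144)) = 1/(72/217) = 217/72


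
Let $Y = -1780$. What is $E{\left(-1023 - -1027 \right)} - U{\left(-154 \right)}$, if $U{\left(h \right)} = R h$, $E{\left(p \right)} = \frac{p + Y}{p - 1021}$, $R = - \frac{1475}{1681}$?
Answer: $- \frac{76008698}{569859} \approx -133.38$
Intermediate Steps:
$R = - \frac{1475}{1681}$ ($R = \left(-1475\right) \frac{1}{1681} = - \frac{1475}{1681} \approx -0.87745$)
$E{\left(p \right)} = \frac{-1780 + p}{-1021 + p}$ ($E{\left(p \right)} = \frac{p - 1780}{p - 1021} = \frac{-1780 + p}{-1021 + p}$)
$U{\left(h \right)} = - \frac{1475 h}{1681}$
$E{\left(-1023 - -1027 \right)} - U{\left(-154 \right)} = \frac{-1780 - -4}{-1021 - -4} - \left(- \frac{1475}{1681}\right) \left(-154\right) = \frac{-1780 + \left(-1023 + 1027\right)}{-1021 + \left(-1023 + 1027\right)} - \frac{227150}{1681} = \frac{-1780 + 4}{-1021 + 4} - \frac{227150}{1681} = \frac{1}{-1017} \left(-1776\right) - \frac{227150}{1681} = \left(- \frac{1}{1017}\right) \left(-1776\right) - \frac{227150}{1681} = \frac{592}{339} - \frac{227150}{1681} = - \frac{76008698}{569859}$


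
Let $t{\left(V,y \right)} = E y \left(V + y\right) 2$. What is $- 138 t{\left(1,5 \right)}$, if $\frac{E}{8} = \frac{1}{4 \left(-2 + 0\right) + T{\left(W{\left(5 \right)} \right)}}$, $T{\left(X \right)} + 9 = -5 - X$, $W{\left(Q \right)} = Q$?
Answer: $\frac{7360}{3} \approx 2453.3$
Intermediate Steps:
$T{\left(X \right)} = -14 - X$ ($T{\left(X \right)} = -9 - \left(5 + X\right) = -14 - X$)
$E = - \frac{8}{27}$ ($E = \frac{8}{4 \left(-2 + 0\right) - 19} = \frac{8}{4 \left(-2\right) - 19} = \frac{8}{-8 - 19} = \frac{8}{-27} = 8 \left(- \frac{1}{27}\right) = - \frac{8}{27} \approx -0.2963$)
$t{\left(V,y \right)} = - \frac{16 y \left(V + y\right)}{27}$ ($t{\left(V,y \right)} = - \frac{8 y \left(V + y\right) 2}{27} = - \frac{8 \cdot 2 y \left(V + y\right)}{27} = - \frac{16 y \left(V + y\right)}{27}$)
$- 138 t{\left(1,5 \right)} = - 138 \left(\left(- \frac{16}{27}\right) 5 \left(1 + 5\right)\right) = - 138 \left(\left(- \frac{16}{27}\right) 5 \cdot 6\right) = \left(-138\right) \left(- \frac{160}{9}\right) = \frac{7360}{3}$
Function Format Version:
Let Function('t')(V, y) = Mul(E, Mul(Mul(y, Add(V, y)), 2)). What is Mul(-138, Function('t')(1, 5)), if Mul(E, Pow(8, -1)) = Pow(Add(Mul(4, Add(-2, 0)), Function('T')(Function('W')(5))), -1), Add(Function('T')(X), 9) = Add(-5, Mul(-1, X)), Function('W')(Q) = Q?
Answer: Rational(7360, 3) ≈ 2453.3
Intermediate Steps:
Function('T')(X) = Add(-14, Mul(-1, X)) (Function('T')(X) = Add(-9, Add(-5, Mul(-1, X))) = Add(-14, Mul(-1, X)))
E = Rational(-8, 27) (E = Mul(8, Pow(Add(Mul(4, Add(-2, 0)), Add(-14, Mul(-1, 5))), -1)) = Mul(8, Pow(Add(Mul(4, -2), Add(-14, -5)), -1)) = Mul(8, Pow(Add(-8, -19), -1)) = Mul(8, Pow(-27, -1)) = Mul(8, Rational(-1, 27)) = Rational(-8, 27) ≈ -0.29630)
Function('t')(V, y) = Mul(Rational(-16, 27), y, Add(V, y)) (Function('t')(V, y) = Mul(Rational(-8, 27), Mul(Mul(y, Add(V, y)), 2)) = Mul(Rational(-8, 27), Mul(2, y, Add(V, y))) = Mul(Rational(-16, 27), y, Add(V, y)))
Mul(-138, Function('t')(1, 5)) = Mul(-138, Mul(Rational(-16, 27), 5, Add(1, 5))) = Mul(-138, Mul(Rational(-16, 27), 5, 6)) = Mul(-138, Rational(-160, 9)) = Rational(7360, 3)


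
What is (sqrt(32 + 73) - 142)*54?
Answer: -7668 + 54*sqrt(105) ≈ -7114.7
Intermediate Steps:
(sqrt(32 + 73) - 142)*54 = (sqrt(105) - 142)*54 = (-142 + sqrt(105))*54 = -7668 + 54*sqrt(105)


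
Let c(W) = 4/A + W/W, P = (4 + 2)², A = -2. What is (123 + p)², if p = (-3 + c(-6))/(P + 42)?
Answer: 22992025/1521 ≈ 15116.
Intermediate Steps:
P = 36 (P = 6² = 36)
c(W) = -1 (c(W) = 4/(-2) + W/W = 4*(-½) + 1 = -2 + 1 = -1)
p = -2/39 (p = (-3 - 1)/(36 + 42) = -4/78 = -4*1/78 = -2/39 ≈ -0.051282)
(123 + p)² = (123 - 2/39)² = (4795/39)² = 22992025/1521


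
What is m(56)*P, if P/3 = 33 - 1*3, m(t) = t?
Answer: 5040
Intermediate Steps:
P = 90 (P = 3*(33 - 1*3) = 3*(33 - 3) = 3*30 = 90)
m(56)*P = 56*90 = 5040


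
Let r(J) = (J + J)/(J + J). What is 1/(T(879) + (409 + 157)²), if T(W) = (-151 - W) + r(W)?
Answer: 1/319327 ≈ 3.1316e-6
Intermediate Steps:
r(J) = 1 (r(J) = (2*J)/((2*J)) = (2*J)*(1/(2*J)) = 1)
T(W) = -150 - W (T(W) = (-151 - W) + 1 = -150 - W)
1/(T(879) + (409 + 157)²) = 1/((-150 - 1*879) + (409 + 157)²) = 1/((-150 - 879) + 566²) = 1/(-1029 + 320356) = 1/319327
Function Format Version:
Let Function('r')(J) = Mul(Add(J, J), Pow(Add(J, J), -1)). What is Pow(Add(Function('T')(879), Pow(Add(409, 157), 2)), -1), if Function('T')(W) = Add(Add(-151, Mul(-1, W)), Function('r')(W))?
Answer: Rational(1, 319327) ≈ 3.1316e-6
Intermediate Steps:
Function('r')(J) = 1 (Function('r')(J) = Mul(Mul(2, J), Pow(Mul(2, J), -1)) = Mul(Mul(2, J), Mul(Rational(1, 2), Pow(J, -1))) = 1)
Function('T')(W) = Add(-150, Mul(-1, W)) (Function('T')(W) = Add(Add(-151, Mul(-1, W)), 1) = Add(-150, Mul(-1, W)))
Pow(Add(Function('T')(879), Pow(Add(409, 157), 2)), -1) = Pow(Add(Add(-150, Mul(-1, 879)), Pow(Add(409, 157), 2)), -1) = Pow(Add(Add(-150, -879), Pow(566, 2)), -1) = Pow(Add(-1029, 320356), -1) = Pow(319327, -1) = Rational(1, 319327)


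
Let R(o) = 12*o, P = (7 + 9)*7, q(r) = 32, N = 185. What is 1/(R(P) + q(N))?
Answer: 1/1376 ≈ 0.00072674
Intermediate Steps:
P = 112 (P = 16*7 = 112)
1/(R(P) + q(N)) = 1/(12*112 + 32) = 1/(1344 + 32) = 1/1376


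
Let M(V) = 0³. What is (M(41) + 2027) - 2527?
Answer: -500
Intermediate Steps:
M(V) = 0
(M(41) + 2027) - 2527 = (0 + 2027) - 2527 = 2027 - 2527 = -500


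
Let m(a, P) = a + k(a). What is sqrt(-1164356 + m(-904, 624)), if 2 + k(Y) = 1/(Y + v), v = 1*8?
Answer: I*sqrt(14617046542)/112 ≈ 1079.5*I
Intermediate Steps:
v = 8
k(Y) = -2 + 1/(8 + Y) (k(Y) = -2 + 1/(Y + 8) = -2 + 1/(8 + Y))
m(a, P) = a + (-15 - 2*a)/(8 + a)
sqrt(-1164356 + m(-904, 624)) = sqrt(-1164356 + (-15 + (-904)**2 + 6*(-904))/(8 - 904)) = sqrt(-1164356 + (-15 + 817216 - 5424)/(-896)) = sqrt(-1164356 - 1/896*811777) = sqrt(-1164356 - 811777/896) = sqrt(-1044074753/896) = I*sqrt(14617046542)/112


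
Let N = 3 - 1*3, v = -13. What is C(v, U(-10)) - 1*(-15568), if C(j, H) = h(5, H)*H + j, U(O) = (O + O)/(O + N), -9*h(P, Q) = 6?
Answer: 46661/3 ≈ 15554.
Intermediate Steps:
N = 0 (N = 3 - 3 = 0)
h(P, Q) = -⅔ (h(P, Q) = -⅑*6 = -⅔)
U(O) = 2 (U(O) = (O + O)/(O + 0) = (2*O)/O = 2)
C(j, H) = j - 2*H/3 (C(j, H) = -2*H/3 + j = j - 2*H/3)
C(v, U(-10)) - 1*(-15568) = (-13 - ⅔*2) - 1*(-15568) = (-13 - 4/3) + 15568 = -43/3 + 15568 = 46661/3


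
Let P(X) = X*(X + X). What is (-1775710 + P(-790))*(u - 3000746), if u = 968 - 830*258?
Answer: 1695373884180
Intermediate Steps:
P(X) = 2*X**2 (P(X) = X*(2*X) = 2*X**2)
u = -213172 (u = 968 - 214140 = -213172)
(-1775710 + P(-790))*(u - 3000746) = (-1775710 + 2*(-790)**2)*(-213172 - 3000746) = (-1775710 + 2*624100)*(-3213918) = (-1775710 + 1248200)*(-3213918) = -527510*(-3213918) = 1695373884180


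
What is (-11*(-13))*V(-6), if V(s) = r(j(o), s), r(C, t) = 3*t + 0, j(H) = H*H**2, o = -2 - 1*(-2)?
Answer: -2574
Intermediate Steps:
o = 0 (o = -2 + 2 = 0)
j(H) = H**3
r(C, t) = 3*t
V(s) = 3*s
(-11*(-13))*V(-6) = (-11*(-13))*(3*(-6)) = 143*(-18) = -2574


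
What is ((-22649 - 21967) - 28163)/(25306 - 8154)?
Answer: -72779/17152 ≈ -4.2432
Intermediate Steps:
((-22649 - 21967) - 28163)/(25306 - 8154) = (-44616 - 28163)/17152 = -72779*1/17152 = -72779/17152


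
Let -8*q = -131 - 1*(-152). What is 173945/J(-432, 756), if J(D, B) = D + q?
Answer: -73240/183 ≈ -400.22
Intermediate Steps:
q = -21/8 (q = -(-131 - 1*(-152))/8 = -(-131 + 152)/8 = -⅛*21 = -21/8 ≈ -2.6250)
J(D, B) = -21/8 + D (J(D, B) = D - 21/8 = -21/8 + D)
173945/J(-432, 756) = 173945/(-21/8 - 432) = 173945/(-3477/8) = 173945*(-8/3477) = -73240/183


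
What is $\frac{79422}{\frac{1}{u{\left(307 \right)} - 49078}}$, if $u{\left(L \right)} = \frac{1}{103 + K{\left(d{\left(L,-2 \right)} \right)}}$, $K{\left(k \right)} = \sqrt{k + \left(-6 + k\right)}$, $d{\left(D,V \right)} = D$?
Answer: $- \frac{38982618852450}{10001} - \frac{317688 \sqrt{38}}{10001} \approx -3.8979 \cdot 10^{9}$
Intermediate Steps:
$K{\left(k \right)} = \sqrt{-6 + 2 k}$
$u{\left(L \right)} = \frac{1}{103 + \sqrt{-6 + 2 L}}$
$\frac{79422}{\frac{1}{u{\left(307 \right)} - 49078}} = \frac{79422}{\frac{1}{\frac{1}{103 + \sqrt{2} \sqrt{-3 + 307}} - 49078}} = \frac{79422}{\frac{1}{\frac{1}{103 + \sqrt{2} \sqrt{304}} - 49078}} = \frac{79422}{\frac{1}{\frac{1}{103 + \sqrt{2} \cdot 4 \sqrt{19}} - 49078}} = \frac{79422}{\frac{1}{\frac{1}{103 + 4 \sqrt{38}} - 49078}} = \frac{79422}{\frac{1}{-49078 + \frac{1}{103 + 4 \sqrt{38}}}} = 79422 \left(-49078 + \frac{1}{103 + 4 \sqrt{38}}\right) = -3897872916 + \frac{79422}{103 + 4 \sqrt{38}}$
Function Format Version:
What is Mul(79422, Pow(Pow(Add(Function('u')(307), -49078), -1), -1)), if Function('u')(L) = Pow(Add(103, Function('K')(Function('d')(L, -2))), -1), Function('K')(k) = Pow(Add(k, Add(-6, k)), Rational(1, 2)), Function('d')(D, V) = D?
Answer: Add(Rational(-38982618852450, 10001), Mul(Rational(-317688, 10001), Pow(38, Rational(1, 2)))) ≈ -3.8979e+9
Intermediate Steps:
Function('K')(k) = Pow(Add(-6, Mul(2, k)), Rational(1, 2))
Function('u')(L) = Pow(Add(103, Pow(Add(-6, Mul(2, L)), Rational(1, 2))), -1)
Mul(79422, Pow(Pow(Add(Function('u')(307), -49078), -1), -1)) = Mul(79422, Pow(Pow(Add(Pow(Add(103, Mul(Pow(2, Rational(1, 2)), Pow(Add(-3, 307), Rational(1, 2)))), -1), -49078), -1), -1)) = Mul(79422, Pow(Pow(Add(Pow(Add(103, Mul(Pow(2, Rational(1, 2)), Pow(304, Rational(1, 2)))), -1), -49078), -1), -1)) = Mul(79422, Pow(Pow(Add(Pow(Add(103, Mul(Pow(2, Rational(1, 2)), Mul(4, Pow(19, Rational(1, 2))))), -1), -49078), -1), -1)) = Mul(79422, Pow(Pow(Add(Pow(Add(103, Mul(4, Pow(38, Rational(1, 2)))), -1), -49078), -1), -1)) = Mul(79422, Pow(Pow(Add(-49078, Pow(Add(103, Mul(4, Pow(38, Rational(1, 2)))), -1)), -1), -1)) = Mul(79422, Add(-49078, Pow(Add(103, Mul(4, Pow(38, Rational(1, 2)))), -1))) = Add(-3897872916, Mul(79422, Pow(Add(103, Mul(4, Pow(38, Rational(1, 2)))), -1)))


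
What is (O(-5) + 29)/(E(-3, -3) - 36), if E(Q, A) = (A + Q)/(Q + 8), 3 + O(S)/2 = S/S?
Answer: -125/186 ≈ -0.67204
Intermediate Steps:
O(S) = -4 (O(S) = -6 + 2*(S/S) = -6 + 2*1 = -6 + 2 = -4)
E(Q, A) = (A + Q)/(8 + Q)
(O(-5) + 29)/(E(-3, -3) - 36) = (-4 + 29)/((-3 - 3)/(8 - 3) - 36) = 25/(-6/5 - 36) = 25/(-186/5) = -5/186*25 = -125/186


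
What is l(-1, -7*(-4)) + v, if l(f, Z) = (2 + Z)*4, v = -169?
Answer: -49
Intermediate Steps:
l(f, Z) = 8 + 4*Z
l(-1, -7*(-4)) + v = (8 + 4*(-7*(-4))) - 169 = (8 + 4*28) - 169 = (8 + 112) - 169 = 120 - 169 = -49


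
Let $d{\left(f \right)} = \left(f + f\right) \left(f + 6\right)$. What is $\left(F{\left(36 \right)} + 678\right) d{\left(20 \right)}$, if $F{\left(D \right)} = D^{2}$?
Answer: $2052960$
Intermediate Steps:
$d{\left(f \right)} = 2 f \left(6 + f\right)$
$\left(F{\left(36 \right)} + 678\right) d{\left(20 \right)} = \left(36^{2} + 678\right) 2 \cdot 20 \left(6 + 20\right) = \left(1296 + 678\right) 2 \cdot 20 \cdot 26 = 1974 \cdot 1040 = 2052960$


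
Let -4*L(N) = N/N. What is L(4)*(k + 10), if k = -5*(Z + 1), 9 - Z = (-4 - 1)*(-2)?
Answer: -5/2 ≈ -2.5000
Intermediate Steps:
L(N) = -1/4 (L(N) = -N/(4*N) = -1/4*1 = -1/4)
Z = -1 (Z = 9 - (-4 - 1)*(-2) = 9 - (-5)*(-2) = 9 - 1*10 = 9 - 10 = -1)
k = 0 (k = -5*(-1 + 1) = -5*0 = 0)
L(4)*(k + 10) = -(0 + 10)/4 = -1/4*10 = -5/2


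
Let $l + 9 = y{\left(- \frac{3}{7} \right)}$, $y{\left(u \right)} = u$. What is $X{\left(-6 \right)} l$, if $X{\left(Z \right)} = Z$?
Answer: $\frac{396}{7} \approx 56.571$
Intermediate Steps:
$l = - \frac{66}{7}$ ($l = -9 - \frac{3}{7} = - \frac{66}{7} \approx -9.4286$)
$X{\left(-6 \right)} l = \left(-6\right) \left(- \frac{66}{7}\right) = \frac{396}{7}$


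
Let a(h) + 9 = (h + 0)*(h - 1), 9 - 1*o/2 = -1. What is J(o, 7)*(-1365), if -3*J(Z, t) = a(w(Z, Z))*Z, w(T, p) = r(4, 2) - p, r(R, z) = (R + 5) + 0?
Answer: 1119300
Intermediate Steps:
o = 20 (o = 18 - 2*(-1) = 18 + 2 = 20)
r(R, z) = 5 + R (r(R, z) = (5 + R) + 0 = 5 + R)
w(T, p) = 9 - p (w(T, p) = (5 + 4) - p = 9 - p)
a(h) = -9 + h*(-1 + h) (a(h) = -9 + (h + 0)*(h - 1) = -9 + h*(-1 + h))
J(Z, t) = -Z*(-18 + Z + (9 - Z)²)/3 (J(Z, t) = -(-9 + (9 - Z)² - (9 - Z))*Z/3 = -(-9 + (9 - Z)² + (-9 + Z))*Z/3 = -(-18 + Z + (9 - Z)²)*Z/3 = -Z*(-18 + Z + (9 - Z)²)/3)
J(o, 7)*(-1365) = ((⅓)*20*(-63 - 1*20² + 17*20))*(-1365) = ((⅓)*20*(-63 - 1*400 + 340))*(-1365) = ((⅓)*20*(-63 - 400 + 340))*(-1365) = ((⅓)*20*(-123))*(-1365) = -820*(-1365) = 1119300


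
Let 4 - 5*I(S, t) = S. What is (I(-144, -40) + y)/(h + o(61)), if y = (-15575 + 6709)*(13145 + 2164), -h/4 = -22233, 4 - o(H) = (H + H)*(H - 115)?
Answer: -339323911/238810 ≈ -1420.9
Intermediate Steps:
o(H) = 4 - 2*H*(-115 + H) (o(H) = 4 - (H + H)*(H - 115) = 4 - 2*H*(-115 + H))
I(S, t) = ⅘ - S/5
h = 88932 (h = -4*(-22233) = 88932)
y = -135729594 (y = -8866*15309 = -135729594)
(I(-144, -40) + y)/(h + o(61)) = ((⅘ - ⅕*(-144)) - 135729594)/(88932 + (4 - 2*61² + 230*61)) = ((⅘ + 144/5) - 135729594)/(88932 + (4 - 2*3721 + 14030)) = (148/5 - 135729594)/(88932 + (4 - 7442 + 14030)) = -678647822/(5*(88932 + 6592)) = -678647822/5/95524 = -678647822/5*1/95524 = -339323911/238810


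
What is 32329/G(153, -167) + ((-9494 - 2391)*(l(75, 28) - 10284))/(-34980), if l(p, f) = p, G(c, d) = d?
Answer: -1426242705/389444 ≈ -3662.3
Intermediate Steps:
32329/G(153, -167) + ((-9494 - 2391)*(l(75, 28) - 10284))/(-34980) = 32329/(-167) + ((-9494 - 2391)*(75 - 10284))/(-34980) = 32329*(-1/167) - 11885*(-10209)*(-1/34980) = -32329/167 + 121333965*(-1/34980) = -32329/167 - 8088931/2332 = -1426242705/389444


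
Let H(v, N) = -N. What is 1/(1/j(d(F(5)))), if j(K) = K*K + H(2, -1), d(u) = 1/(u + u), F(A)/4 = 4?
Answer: 1025/1024 ≈ 1.0010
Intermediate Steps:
F(A) = 16 (F(A) = 4*4 = 16)
d(u) = 1/(2*u)
j(K) = 1 + K² (j(K) = K*K - 1*(-1) = K² + 1 = 1 + K²)
1/(1/j(d(F(5)))) = 1/(1/(1 + ((½)/16)²)) = 1/(1/(1 + ((½)*(1/16))²)) = 1/(1/(1 + (1/32)²)) = 1/(1/(1 + 1/1024)) = 1/(1/(1025/1024)) = 1/(1024/1025) = 1025/1024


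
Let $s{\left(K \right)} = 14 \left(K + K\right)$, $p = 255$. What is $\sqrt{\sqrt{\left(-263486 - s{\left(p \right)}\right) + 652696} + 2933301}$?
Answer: $\sqrt{2933301 + \sqrt{382070}} \approx 1712.9$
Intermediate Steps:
$s{\left(K \right)} = 28 K$ ($s{\left(K \right)} = 14 \cdot 2 K = 28 K$)
$\sqrt{\sqrt{\left(-263486 - s{\left(p \right)}\right) + 652696} + 2933301} = \sqrt{\sqrt{\left(-263486 - 28 \cdot 255\right) + 652696} + 2933301} = \sqrt{\sqrt{\left(-263486 - 7140\right) + 652696} + 2933301} = \sqrt{\sqrt{-270626 + 652696} + 2933301} = \sqrt{\sqrt{382070} + 2933301} = \sqrt{2933301 + \sqrt{382070}}$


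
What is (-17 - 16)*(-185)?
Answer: 6105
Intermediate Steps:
(-17 - 16)*(-185) = -33*(-185) = 6105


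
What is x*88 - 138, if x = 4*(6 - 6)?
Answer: -138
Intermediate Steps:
x = 0 (x = 4*0 = 0)
x*88 - 138 = 0*88 - 138 = 0 - 138 = -138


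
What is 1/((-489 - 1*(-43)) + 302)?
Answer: -1/144 ≈ -0.0069444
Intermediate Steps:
1/((-489 - 1*(-43)) + 302) = 1/((-489 + 43) + 302) = 1/(-446 + 302) = 1/(-144) = -1/144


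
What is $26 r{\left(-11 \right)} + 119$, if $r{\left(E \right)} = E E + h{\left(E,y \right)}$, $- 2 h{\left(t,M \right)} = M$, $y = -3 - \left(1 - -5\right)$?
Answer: $3382$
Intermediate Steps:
$y = -9$ ($y = -3 - \left(1 + 5\right) = -3 - 6 = -9$)
$h{\left(t,M \right)} = - \frac{M}{2}$
$r{\left(E \right)} = \frac{9}{2} + E^{2}$ ($r{\left(E \right)} = E E - - \frac{9}{2} = E^{2} + \frac{9}{2} = \frac{9}{2} + E^{2}$)
$26 r{\left(-11 \right)} + 119 = 26 \left(\frac{9}{2} + \left(-11\right)^{2}\right) + 119 = 26 \left(\frac{9}{2} + 121\right) + 119 = 26 \cdot \frac{251}{2} + 119 = 3263 + 119 = 3382$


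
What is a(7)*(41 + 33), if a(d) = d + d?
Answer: 1036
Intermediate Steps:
a(d) = 2*d
a(7)*(41 + 33) = (2*7)*(41 + 33) = 14*74 = 1036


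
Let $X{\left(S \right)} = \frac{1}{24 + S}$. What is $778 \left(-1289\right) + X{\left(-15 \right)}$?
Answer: $- \frac{9025577}{9} \approx -1.0028 \cdot 10^{6}$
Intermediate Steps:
$778 \left(-1289\right) + X{\left(-15 \right)} = 778 \left(-1289\right) + \frac{1}{24 - 15} = -1002842 + \frac{1}{9} = - \frac{9025577}{9}$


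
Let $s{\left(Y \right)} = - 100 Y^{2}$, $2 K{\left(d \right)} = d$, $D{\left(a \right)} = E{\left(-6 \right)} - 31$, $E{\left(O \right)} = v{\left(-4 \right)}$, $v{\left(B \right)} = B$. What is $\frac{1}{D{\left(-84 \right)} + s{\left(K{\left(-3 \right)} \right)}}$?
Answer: $- \frac{1}{260} \approx -0.0038462$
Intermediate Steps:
$E{\left(O \right)} = -4$
$D{\left(a \right)} = -35$ ($D{\left(a \right)} = -4 - 31 = -35$)
$K{\left(d \right)} = \frac{d}{2}$
$\frac{1}{D{\left(-84 \right)} + s{\left(K{\left(-3 \right)} \right)}} = \frac{1}{-35 - 100 \left(\frac{1}{2} \left(-3\right)\right)^{2}} = \frac{1}{-35 - 100 \left(- \frac{3}{2}\right)^{2}} = \frac{1}{-35 - 225} = \frac{1}{-260} = - \frac{1}{260}$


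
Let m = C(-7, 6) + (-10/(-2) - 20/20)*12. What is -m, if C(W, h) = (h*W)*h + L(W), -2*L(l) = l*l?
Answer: 457/2 ≈ 228.50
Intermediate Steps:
L(l) = -l**2/2 (L(l) = -l*l/2 = -l**2/2)
C(W, h) = -W**2/2 + W*h**2 (C(W, h) = (h*W)*h - W**2/2 = (W*h)*h - W**2/2 = W*h**2 - W**2/2 = -W**2/2 + W*h**2)
m = -457/2 (m = (1/2)*(-7)*(-1*(-7) + 2*6**2) + (-10/(-2) - 20/20)*12 = (1/2)*(-7)*(7 + 2*36) + (-10*(-1/2) - 20*1/20)*12 = (1/2)*(-7)*(7 + 72) + (5 - 1)*12 = (1/2)*(-7)*79 + 4*12 = -553/2 + 48 = -457/2 ≈ -228.50)
-m = -1*(-457/2) = 457/2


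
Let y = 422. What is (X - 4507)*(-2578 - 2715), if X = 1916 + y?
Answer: 11480517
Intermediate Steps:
X = 2338 (X = 1916 + 422 = 2338)
(X - 4507)*(-2578 - 2715) = (2338 - 4507)*(-2578 - 2715) = -2169*(-5293) = 11480517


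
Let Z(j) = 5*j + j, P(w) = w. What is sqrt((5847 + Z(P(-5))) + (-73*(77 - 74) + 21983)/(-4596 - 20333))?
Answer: sqrt(3614461418741)/24929 ≈ 76.264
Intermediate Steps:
Z(j) = 6*j
sqrt((5847 + Z(P(-5))) + (-73*(77 - 74) + 21983)/(-4596 - 20333)) = sqrt((5847 + 6*(-5)) + (-73*(77 - 74) + 21983)/(-4596 - 20333)) = sqrt((5847 - 30) + (-73*3 + 21983)/(-24929)) = sqrt(5817 + (-219 + 21983)*(-1/24929)) = sqrt(5817 + 21764*(-1/24929)) = sqrt(5817 - 21764/24929) = sqrt(144990229/24929) = sqrt(3614461418741)/24929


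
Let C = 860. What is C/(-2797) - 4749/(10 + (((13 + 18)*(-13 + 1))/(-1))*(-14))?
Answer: 8812673/14538806 ≈ 0.60615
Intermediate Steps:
C/(-2797) - 4749/(10 + (((13 + 18)*(-13 + 1))/(-1))*(-14)) = 860/(-2797) - 4749/(10 + (((13 + 18)*(-13 + 1))/(-1))*(-14)) = 860*(-1/2797) - 4749/(10 + ((31*(-12))*(-1))*(-14)) = -860/2797 - 4749/(10 - 372*(-1)*(-14)) = -860/2797 - 4749/(10 + 372*(-14)) = -860/2797 - 4749/(10 - 5208) = -860/2797 - 4749/(-5198) = -860/2797 - 4749*(-1/5198) = -860/2797 + 4749/5198 = 8812673/14538806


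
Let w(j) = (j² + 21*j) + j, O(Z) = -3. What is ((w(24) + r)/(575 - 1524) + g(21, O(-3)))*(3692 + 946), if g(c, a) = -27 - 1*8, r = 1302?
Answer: -165210198/949 ≈ -1.7409e+5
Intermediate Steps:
w(j) = j² + 22*j
g(c, a) = -35 (g(c, a) = -27 - 8 = -35)
((w(24) + r)/(575 - 1524) + g(21, O(-3)))*(3692 + 946) = ((24*(22 + 24) + 1302)/(575 - 1524) - 35)*(3692 + 946) = ((24*46 + 1302)/(-949) - 35)*4638 = ((1104 + 1302)*(-1/949) - 35)*4638 = (2406*(-1/949) - 35)*4638 = (-2406/949 - 35)*4638 = -35621/949*4638 = -165210198/949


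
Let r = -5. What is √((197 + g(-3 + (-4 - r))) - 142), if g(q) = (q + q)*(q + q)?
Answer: √71 ≈ 8.4261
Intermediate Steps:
g(q) = 4*q² (g(q) = (2*q)*(2*q) = 4*q²)
√((197 + g(-3 + (-4 - r))) - 142) = √((197 + 4*(-3 + (-4 - 1*(-5)))²) - 142) = √((197 + 4*(-3 + (-4 + 5))²) - 142) = √((197 + 4*(-3 + 1)²) - 142) = √((197 + 4*(-2)²) - 142) = √((197 + 4*4) - 142) = √((197 + 16) - 142) = √(213 - 142) = √71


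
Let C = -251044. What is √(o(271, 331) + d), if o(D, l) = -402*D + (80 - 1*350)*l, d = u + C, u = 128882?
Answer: I*√320474 ≈ 566.1*I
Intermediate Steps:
d = -122162 (d = 128882 - 251044 = -122162)
o(D, l) = -402*D - 270*l (o(D, l) = -402*D + (80 - 350)*l = -402*D - 270*l)
√(o(271, 331) + d) = √((-402*271 - 270*331) - 122162) = √((-108942 - 89370) - 122162) = √(-198312 - 122162) = √(-320474) = I*√320474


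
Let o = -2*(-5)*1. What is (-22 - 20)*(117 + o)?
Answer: -5334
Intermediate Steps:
o = 10 (o = 10*1 = 10)
(-22 - 20)*(117 + o) = (-22 - 20)*(117 + 10) = -42*127 = -5334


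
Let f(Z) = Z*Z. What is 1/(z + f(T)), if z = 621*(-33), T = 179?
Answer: 1/11548 ≈ 8.6595e-5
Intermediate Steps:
f(Z) = Z²
z = -20493
1/(z + f(T)) = 1/(-20493 + 179²) = 1/(-20493 + 32041) = 1/11548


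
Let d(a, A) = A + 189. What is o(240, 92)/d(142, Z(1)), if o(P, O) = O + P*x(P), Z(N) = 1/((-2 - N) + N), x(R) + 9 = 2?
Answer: -3176/377 ≈ -8.4244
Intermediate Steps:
x(R) = -7 (x(R) = -9 + 2 = -7)
Z(N) = -½ (Z(N) = 1/(-2) = -½)
d(a, A) = 189 + A
o(P, O) = O - 7*P (o(P, O) = O + P*(-7) = O - 7*P)
o(240, 92)/d(142, Z(1)) = (92 - 7*240)/(189 - ½) = (92 - 1680)/(377/2) = -1588*2/377 = -3176/377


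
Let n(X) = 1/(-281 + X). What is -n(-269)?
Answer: 1/550 ≈ 0.0018182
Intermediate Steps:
-n(-269) = -1/(-281 - 269) = -1/(-550) = -1*(-1/550) = 1/550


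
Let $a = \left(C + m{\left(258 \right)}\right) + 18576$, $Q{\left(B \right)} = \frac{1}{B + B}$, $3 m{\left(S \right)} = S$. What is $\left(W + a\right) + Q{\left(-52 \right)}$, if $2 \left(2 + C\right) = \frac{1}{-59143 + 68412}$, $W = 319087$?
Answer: $\frac{25044614835}{74152} \approx 3.3775 \cdot 10^{5}$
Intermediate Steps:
$m{\left(S \right)} = \frac{S}{3}$
$C = - \frac{37075}{18538}$ ($C = -2 + \frac{1}{2 \left(-59143 + 68412\right)} = -2 + \frac{1}{2 \cdot 9269} = -2 + \frac{1}{2} \cdot \frac{1}{9269} = -2 + \frac{1}{18538} = - \frac{37075}{18538} \approx -1.9999$)
$Q{\left(B \right)} = \frac{1}{2 B}$
$a = \frac{345919081}{18538}$ ($a = \left(- \frac{37075}{18538} + \frac{1}{3} \cdot 258\right) + 18576 = \left(- \frac{37075}{18538} + 86\right) + 18576 = \frac{1557193}{18538} + 18576 = \frac{345919081}{18538} \approx 18660.0$)
$\left(W + a\right) + Q{\left(-52 \right)} = \left(319087 + \frac{345919081}{18538}\right) + \frac{1}{2 \left(-52\right)} = \frac{6261153887}{18538} + \frac{1}{2} \left(- \frac{1}{52}\right) = \frac{6261153887}{18538} - \frac{1}{104} = \frac{25044614835}{74152}$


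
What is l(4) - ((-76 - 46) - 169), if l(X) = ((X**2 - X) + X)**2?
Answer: 547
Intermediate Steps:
l(X) = X**4 (l(X) = (X**2)**2 = X**4)
l(4) - ((-76 - 46) - 169) = 4**4 - ((-76 - 46) - 169) = 256 - (-122 - 169) = 256 - 1*(-291) = 256 + 291 = 547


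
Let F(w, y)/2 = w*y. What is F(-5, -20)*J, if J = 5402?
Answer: 1080400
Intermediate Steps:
F(w, y) = 2*w*y (F(w, y) = 2*(w*y) = 2*w*y)
F(-5, -20)*J = (2*(-5)*(-20))*5402 = 200*5402 = 1080400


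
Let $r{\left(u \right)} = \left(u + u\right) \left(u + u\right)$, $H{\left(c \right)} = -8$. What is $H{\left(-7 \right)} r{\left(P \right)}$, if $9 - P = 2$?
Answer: $-1568$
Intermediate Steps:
$P = 7$ ($P = 9 - 2 = 7$)
$r{\left(u \right)} = 4 u^{2}$ ($r{\left(u \right)} = 2 u 2 u = 4 u^{2}$)
$H{\left(-7 \right)} r{\left(P \right)} = - 8 \cdot 4 \cdot 7^{2} = - 8 \cdot 4 \cdot 49 = \left(-8\right) 196 = -1568$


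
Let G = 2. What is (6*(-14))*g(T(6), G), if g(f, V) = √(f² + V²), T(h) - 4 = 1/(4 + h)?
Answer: -42*√2081/5 ≈ -383.19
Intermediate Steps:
T(h) = 4 + 1/(4 + h)
g(f, V) = √(V² + f²)
(6*(-14))*g(T(6), G) = (6*(-14))*√(2² + ((17 + 4*6)/(4 + 6))²) = -84*√(4 + ((17 + 24)/10)²) = -84*√(4 + ((⅒)*41)²) = -84*√(4 + (41/10)²) = -84*√(4 + 1681/100) = -42*√2081/5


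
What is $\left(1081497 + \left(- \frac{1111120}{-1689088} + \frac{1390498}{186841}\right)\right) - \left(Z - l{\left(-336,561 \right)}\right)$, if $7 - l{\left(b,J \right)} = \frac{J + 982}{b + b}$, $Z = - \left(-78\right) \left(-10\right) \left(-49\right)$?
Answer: $\frac{216073074031933879}{207106522224} \approx 1.0433 \cdot 10^{6}$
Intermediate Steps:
$Z = 38220$ ($Z = - 780 \left(-49\right) = \left(-1\right) \left(-38220\right) = 38220$)
$l{\left(b,J \right)} = 7 - \frac{982 + J}{2 b}$ ($l{\left(b,J \right)} = 7 - \frac{J + 982}{b + b} = 7 - \frac{982 + J}{2 b}$)
$\left(1081497 + \left(- \frac{1111120}{-1689088} + \frac{1390498}{186841}\right)\right) - \left(Z - l{\left(-336,561 \right)}\right) = \left(1081497 + \left(- \frac{1111120}{-1689088} + \frac{1390498}{186841}\right)\right) - \left(38220 - \frac{-982 - 561 + 14 \left(-336\right)}{2 \left(-336\right)}\right) = \left(1081497 + \left(\left(-1111120\right) \left(- \frac{1}{1689088}\right) + 1390498 \cdot \frac{1}{186841}\right)\right) - \left(38220 + \frac{-982 - 561 - 4704}{672}\right) = \left(1081497 + \left(\frac{69445}{105568} + \frac{1390498}{186841}\right)\right) - \left(38220 + \frac{1}{672} \left(-6247\right)\right) = \left(1081497 + \frac{159767266109}{19724430688}\right) + \left(\frac{6247}{672} - 38220\right) = \frac{21332072383046045}{19724430688} - \frac{25677593}{672} = \frac{216073074031933879}{207106522224}$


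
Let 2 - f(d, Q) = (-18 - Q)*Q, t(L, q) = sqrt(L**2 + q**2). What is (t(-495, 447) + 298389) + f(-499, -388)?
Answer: 441951 + 3*sqrt(49426) ≈ 4.4262e+5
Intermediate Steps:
f(d, Q) = 2 - Q*(-18 - Q) (f(d, Q) = 2 - (-18 - Q)*Q = 2 - Q*(-18 - Q))
(t(-495, 447) + 298389) + f(-499, -388) = (sqrt((-495)**2 + 447**2) + 298389) + (2 + (-388)**2 + 18*(-388)) = (sqrt(245025 + 199809) + 298389) + (2 + 150544 - 6984) = (sqrt(444834) + 298389) + 143562 = (3*sqrt(49426) + 298389) + 143562 = (298389 + 3*sqrt(49426)) + 143562 = 441951 + 3*sqrt(49426)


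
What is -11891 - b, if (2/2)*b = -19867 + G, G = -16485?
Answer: 24461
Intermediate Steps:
b = -36352 (b = -19867 - 16485 = -36352)
-11891 - b = -11891 - 1*(-36352) = -11891 + 36352 = 24461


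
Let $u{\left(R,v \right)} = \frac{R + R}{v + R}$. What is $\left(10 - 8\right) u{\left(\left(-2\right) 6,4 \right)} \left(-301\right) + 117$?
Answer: $-1689$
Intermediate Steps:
$u{\left(R,v \right)} = \frac{2 R}{R + v}$
$\left(10 - 8\right) u{\left(\left(-2\right) 6,4 \right)} \left(-301\right) + 117 = \left(10 - 8\right) \frac{2 \left(\left(-2\right) 6\right)}{\left(-2\right) 6 + 4} \left(-301\right) + 117 = 2 \cdot 2 \left(-12\right) \frac{1}{-12 + 4} \left(-301\right) + 117 = 2 \cdot 2 \left(-12\right) \frac{1}{-8} \left(-301\right) + 117 = 2 \cdot 2 \left(-12\right) \left(- \frac{1}{8}\right) \left(-301\right) + 117 = 2 \cdot 3 \left(-301\right) + 117 = 6 \left(-301\right) + 117 = -1806 + 117 = -1689$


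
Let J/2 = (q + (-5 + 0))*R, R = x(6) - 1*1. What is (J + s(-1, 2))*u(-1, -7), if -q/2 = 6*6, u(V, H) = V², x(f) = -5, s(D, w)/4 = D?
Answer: 920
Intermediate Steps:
s(D, w) = 4*D
R = -6 (R = -5 - 1*1 = -5 - 1 = -6)
q = -72 (q = -12*6 = -2*36 = -72)
J = 924 (J = 2*((-72 + (-5 + 0))*(-6)) = 2*((-72 - 5)*(-6)) = 2*(-77*(-6)) = 2*462 = 924)
(J + s(-1, 2))*u(-1, -7) = (924 + 4*(-1))*(-1)² = (924 - 4)*1 = 920*1 = 920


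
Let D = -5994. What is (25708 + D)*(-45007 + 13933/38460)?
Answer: -17062026263959/19230 ≈ -8.8726e+8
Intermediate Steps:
(25708 + D)*(-45007 + 13933/38460) = (25708 - 5994)*(-45007 + 13933/38460) = 19714*(-45007 + 13933*(1/38460)) = 19714*(-45007 + 13933/38460) = 19714*(-1730955287/38460) = -17062026263959/19230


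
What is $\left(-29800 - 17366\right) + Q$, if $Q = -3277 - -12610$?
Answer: $-37833$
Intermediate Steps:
$Q = 9333$ ($Q = -3277 + 12610 = 9333$)
$\left(-29800 - 17366\right) + Q = \left(-29800 - 17366\right) + 9333 = -47166 + 9333 = -37833$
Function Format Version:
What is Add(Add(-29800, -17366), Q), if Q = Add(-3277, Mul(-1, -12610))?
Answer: -37833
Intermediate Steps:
Q = 9333 (Q = Add(-3277, 12610) = 9333)
Add(Add(-29800, -17366), Q) = Add(Add(-29800, -17366), 9333) = Add(-47166, 9333) = -37833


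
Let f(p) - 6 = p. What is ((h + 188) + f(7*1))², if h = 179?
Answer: 144400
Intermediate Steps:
f(p) = 6 + p
((h + 188) + f(7*1))² = ((179 + 188) + (6 + 7*1))² = (367 + (6 + 7))² = (367 + 13)² = 380² = 144400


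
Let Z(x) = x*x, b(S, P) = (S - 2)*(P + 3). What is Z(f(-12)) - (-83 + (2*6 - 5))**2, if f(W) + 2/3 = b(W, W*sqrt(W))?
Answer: -3083792/9 - 28672*I*sqrt(3) ≈ -3.4264e+5 - 49661.0*I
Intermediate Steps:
b(S, P) = (-2 + S)*(3 + P)
f(W) = -20/3 + W**(5/2) - 2*W**(3/2) + 3*W (f(W) = -2/3 + (-6 - 2*W*sqrt(W) + 3*W + (W*sqrt(W))*W) = -2/3 + (-6 - 2*W**(3/2) + 3*W + W**(3/2)*W) = -2/3 + (-6 - 2*W**(3/2) + 3*W + W**(5/2)) = -2/3 + (-6 + W**(5/2) - 2*W**(3/2) + 3*W) = -20/3 + W**(5/2) - 2*W**(3/2) + 3*W)
Z(x) = x**2
Z(f(-12)) - (-83 + (2*6 - 5))**2 = (-20/3 + (-12)**(5/2) - (-48)*I*sqrt(3) + 3*(-12))**2 - (-83 + (2*6 - 5))**2 = (-20/3 + 288*I*sqrt(3) - (-48)*I*sqrt(3) - 36)**2 - (-83 + (12 - 5))**2 = (-20/3 + 288*I*sqrt(3) + 48*I*sqrt(3) - 36)**2 - (-83 + 7)**2 = (-128/3 + 336*I*sqrt(3))**2 - 1*(-76)**2 = (-128/3 + 336*I*sqrt(3))**2 - 1*5776 = (-128/3 + 336*I*sqrt(3))**2 - 5776 = -5776 + (-128/3 + 336*I*sqrt(3))**2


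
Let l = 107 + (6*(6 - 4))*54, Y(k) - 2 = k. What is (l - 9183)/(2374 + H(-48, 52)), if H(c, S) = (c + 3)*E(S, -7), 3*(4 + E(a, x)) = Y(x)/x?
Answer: -58996/17803 ≈ -3.3138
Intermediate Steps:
Y(k) = 2 + k
E(a, x) = -4 + (2 + x)/(3*x) (E(a, x) = -4 + ((2 + x)/x)/3 = -4 + (2 + x)/(3*x))
l = 755 (l = 107 + (6*2)*54 = 107 + 12*54 = 107 + 648 = 755)
H(c, S) = -79/7 - 79*c/21 (H(c, S) = (c + 3)*((⅓)*(2 - 11*(-7))/(-7)) = (3 + c)*((⅓)*(-⅐)*(2 + 77)) = (3 + c)*((⅓)*(-⅐)*79) = (3 + c)*(-79/21) = -79/7 - 79*c/21)
(l - 9183)/(2374 + H(-48, 52)) = (755 - 9183)/(2374 + (-79/7 - 79/21*(-48))) = -8428/(2374 + (-79/7 + 1264/7)) = -8428/(2374 + 1185/7) = -8428/17803/7 = -8428*7/17803 = -58996/17803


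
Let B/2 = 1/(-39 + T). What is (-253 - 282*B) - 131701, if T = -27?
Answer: -1451400/11 ≈ -1.3195e+5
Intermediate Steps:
B = -1/33 (B = 2/(-39 - 27) = 2/(-66) = 2*(-1/66) = -1/33 ≈ -0.030303)
(-253 - 282*B) - 131701 = (-253 - 282*(-1/33)) - 131701 = (-253 + 94/11) - 131701 = -2689/11 - 131701 = -1451400/11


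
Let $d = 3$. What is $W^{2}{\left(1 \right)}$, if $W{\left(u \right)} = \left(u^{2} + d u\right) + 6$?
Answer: $100$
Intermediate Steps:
$W{\left(u \right)} = 6 + u^{2} + 3 u$ ($W{\left(u \right)} = \left(u^{2} + 3 u\right) + 6 = 6 + u^{2} + 3 u$)
$W^{2}{\left(1 \right)} = \left(6 + 1^{2} + 3 \cdot 1\right)^{2} = \left(6 + 1 + 3\right)^{2} = 10^{2} = 100$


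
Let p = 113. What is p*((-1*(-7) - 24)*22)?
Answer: -42262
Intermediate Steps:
p*((-1*(-7) - 24)*22) = 113*((-1*(-7) - 24)*22) = 113*((7 - 24)*22) = 113*(-17*22) = 113*(-374) = -42262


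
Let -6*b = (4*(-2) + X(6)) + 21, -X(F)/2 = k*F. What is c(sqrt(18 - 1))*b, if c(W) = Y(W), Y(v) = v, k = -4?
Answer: -61*sqrt(17)/6 ≈ -41.918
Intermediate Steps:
c(W) = W
X(F) = 8*F (X(F) = -(-8)*F = 8*F)
b = -61/6 (b = -((4*(-2) + 8*6) + 21)/6 = -((-8 + 48) + 21)/6 = -(40 + 21)/6 = -1/6*61 = -61/6 ≈ -10.167)
c(sqrt(18 - 1))*b = sqrt(18 - 1)*(-61/6) = sqrt(17)*(-61/6) = -61*sqrt(17)/6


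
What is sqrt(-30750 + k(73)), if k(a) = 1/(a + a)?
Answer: I*sqrt(655466854)/146 ≈ 175.36*I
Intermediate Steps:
k(a) = 1/(2*a)
sqrt(-30750 + k(73)) = sqrt(-30750 + (1/2)/73) = sqrt(-30750 + (1/2)*(1/73)) = sqrt(-30750 + 1/146) = sqrt(-4489499/146) = I*sqrt(655466854)/146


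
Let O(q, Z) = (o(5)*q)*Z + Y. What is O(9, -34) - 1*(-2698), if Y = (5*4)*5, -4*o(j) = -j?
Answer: 4831/2 ≈ 2415.5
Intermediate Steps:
o(j) = j/4 (o(j) = -(-1)*j/4 = j/4)
Y = 100 (Y = 20*5 = 100)
O(q, Z) = 100 + 5*Z*q/4 (O(q, Z) = (((1/4)*5)*q)*Z + 100 = (5*q/4)*Z + 100 = 5*Z*q/4 + 100 = 100 + 5*Z*q/4)
O(9, -34) - 1*(-2698) = (100 + (5/4)*(-34)*9) - 1*(-2698) = (100 - 765/2) + 2698 = -565/2 + 2698 = 4831/2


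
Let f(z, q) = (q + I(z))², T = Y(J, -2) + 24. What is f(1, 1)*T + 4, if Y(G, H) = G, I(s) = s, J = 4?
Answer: 116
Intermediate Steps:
T = 28 (T = 4 + 24 = 28)
f(z, q) = (q + z)²
f(1, 1)*T + 4 = (1 + 1)²*28 + 4 = 2²*28 + 4 = 4*28 + 4 = 112 + 4 = 116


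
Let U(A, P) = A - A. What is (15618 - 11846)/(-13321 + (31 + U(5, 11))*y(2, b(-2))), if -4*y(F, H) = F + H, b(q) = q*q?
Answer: -7544/26735 ≈ -0.28218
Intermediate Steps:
b(q) = q²
U(A, P) = 0
y(F, H) = -F/4 - H/4 (y(F, H) = -(F + H)/4 = -F/4 - H/4)
(15618 - 11846)/(-13321 + (31 + U(5, 11))*y(2, b(-2))) = (15618 - 11846)/(-13321 + (31 + 0)*(-¼*2 - ¼*(-2)²)) = 3772/(-13321 + 31*(-½ - ¼*4)) = 3772/(-13321 + 31*(-½ - 1)) = 3772/(-13321 + 31*(-3/2)) = 3772/(-13321 - 93/2) = 3772/(-26735/2) = 3772*(-2/26735) = -7544/26735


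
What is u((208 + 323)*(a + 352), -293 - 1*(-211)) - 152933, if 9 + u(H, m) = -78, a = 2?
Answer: -153020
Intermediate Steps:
u(H, m) = -87 (u(H, m) = -9 - 78 = -87)
u((208 + 323)*(a + 352), -293 - 1*(-211)) - 152933 = -87 - 152933 = -153020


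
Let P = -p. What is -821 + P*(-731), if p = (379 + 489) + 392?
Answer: 920239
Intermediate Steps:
p = 1260 (p = 868 + 392 = 1260)
P = -1260 (P = -1*1260 = -1260)
-821 + P*(-731) = -821 - 1260*(-731) = -821 + 921060 = 920239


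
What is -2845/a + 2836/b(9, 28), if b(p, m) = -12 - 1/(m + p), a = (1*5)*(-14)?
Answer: -1215843/6230 ≈ -195.16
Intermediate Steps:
a = -70 (a = 5*(-14) = -70)
-2845/a + 2836/b(9, 28) = -2845/(-70) + 2836/(((-1 - 12*28 - 12*9)/(28 + 9))) = -2845*(-1/70) + 2836/(((-1 - 336 - 108)/37)) = 569/14 + 2836/(((1/37)*(-445))) = 569/14 + 2836/(-445/37) = 569/14 + 2836*(-37/445) = 569/14 - 104932/445 = -1215843/6230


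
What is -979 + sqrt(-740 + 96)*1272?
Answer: -979 + 2544*I*sqrt(161) ≈ -979.0 + 32280.0*I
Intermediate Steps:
-979 + sqrt(-740 + 96)*1272 = -979 + sqrt(-644)*1272 = -979 + (2*I*sqrt(161))*1272 = -979 + 2544*I*sqrt(161)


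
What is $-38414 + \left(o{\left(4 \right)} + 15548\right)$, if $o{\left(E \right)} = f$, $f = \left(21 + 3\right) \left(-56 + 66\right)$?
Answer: $-22626$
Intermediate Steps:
$f = 240$ ($f = 24 \cdot 10 = 240$)
$o{\left(E \right)} = 240$
$-38414 + \left(o{\left(4 \right)} + 15548\right) = -38414 + \left(240 + 15548\right) = -38414 + 15788 = -22626$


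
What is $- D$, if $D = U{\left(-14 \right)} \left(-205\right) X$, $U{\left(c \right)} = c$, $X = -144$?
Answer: $413280$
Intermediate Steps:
$D = -413280$ ($D = \left(-14\right) \left(-205\right) \left(-144\right) = 2870 \left(-144\right) = -413280$)
$- D = \left(-1\right) \left(-413280\right) = 413280$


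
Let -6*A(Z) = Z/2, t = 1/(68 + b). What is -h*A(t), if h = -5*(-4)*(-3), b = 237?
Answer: -1/61 ≈ -0.016393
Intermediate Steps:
t = 1/305 (t = 1/(68 + 237) = 1/305 ≈ 0.0032787)
A(Z) = -Z/12 (A(Z) = -Z/(6*2) = -Z/12)
h = -60 (h = 20*(-3) = -60)
-h*A(t) = -(-60)*(-1/12*1/305) = -(-60)*(-1)/3660 = -1*1/61 = -1/61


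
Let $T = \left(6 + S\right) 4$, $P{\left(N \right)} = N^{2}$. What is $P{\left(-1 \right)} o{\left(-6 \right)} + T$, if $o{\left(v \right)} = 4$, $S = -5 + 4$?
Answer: $24$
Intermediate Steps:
$S = -1$
$T = 20$ ($T = \left(6 - 1\right) 4 = 5 \cdot 4 = 20$)
$P{\left(-1 \right)} o{\left(-6 \right)} + T = \left(-1\right)^{2} \cdot 4 + 20 = 1 \cdot 4 + 20 = 4 + 20 = 24$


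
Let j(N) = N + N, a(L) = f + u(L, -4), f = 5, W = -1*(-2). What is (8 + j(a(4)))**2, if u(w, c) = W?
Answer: 484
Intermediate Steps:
W = 2
u(w, c) = 2
a(L) = 7 (a(L) = 5 + 2 = 7)
j(N) = 2*N
(8 + j(a(4)))**2 = (8 + 2*7)**2 = (8 + 14)**2 = 22**2 = 484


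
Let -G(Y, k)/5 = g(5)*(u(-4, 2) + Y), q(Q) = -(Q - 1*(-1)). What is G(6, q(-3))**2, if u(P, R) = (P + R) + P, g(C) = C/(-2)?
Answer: 0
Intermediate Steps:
g(C) = -C/2 (g(C) = C*(-1/2) = -C/2)
q(Q) = -1 - Q (q(Q) = -(Q + 1) = -(1 + Q) = -1 - Q)
u(P, R) = R + 2*P
G(Y, k) = -75 + 25*Y/2 (G(Y, k) = -5*(-1/2*5)*((2 + 2*(-4)) + Y) = -(-25)*((2 - 8) + Y)/2 = -(-25)*(-6 + Y)/2 = -5*(15 - 5*Y/2) = -75 + 25*Y/2)
G(6, q(-3))**2 = (-75 + (25/2)*6)**2 = (-75 + 75)**2 = 0**2 = 0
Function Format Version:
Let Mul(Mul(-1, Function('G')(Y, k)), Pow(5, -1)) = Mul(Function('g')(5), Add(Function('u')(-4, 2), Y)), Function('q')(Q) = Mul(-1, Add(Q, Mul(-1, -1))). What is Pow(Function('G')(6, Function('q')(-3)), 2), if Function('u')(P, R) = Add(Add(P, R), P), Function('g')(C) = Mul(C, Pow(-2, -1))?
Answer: 0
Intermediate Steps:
Function('g')(C) = Mul(Rational(-1, 2), C) (Function('g')(C) = Mul(C, Rational(-1, 2)) = Mul(Rational(-1, 2), C))
Function('q')(Q) = Add(-1, Mul(-1, Q)) (Function('q')(Q) = Mul(-1, Add(Q, 1)) = Mul(-1, Add(1, Q)) = Add(-1, Mul(-1, Q)))
Function('u')(P, R) = Add(R, Mul(2, P))
Function('G')(Y, k) = Add(-75, Mul(Rational(25, 2), Y)) (Function('G')(Y, k) = Mul(-5, Mul(Mul(Rational(-1, 2), 5), Add(Add(2, Mul(2, -4)), Y))) = Mul(-5, Mul(Rational(-5, 2), Add(Add(2, -8), Y))) = Mul(-5, Mul(Rational(-5, 2), Add(-6, Y))) = Mul(-5, Add(15, Mul(Rational(-5, 2), Y))) = Add(-75, Mul(Rational(25, 2), Y)))
Pow(Function('G')(6, Function('q')(-3)), 2) = Pow(Add(-75, Mul(Rational(25, 2), 6)), 2) = Pow(Add(-75, 75), 2) = Pow(0, 2) = 0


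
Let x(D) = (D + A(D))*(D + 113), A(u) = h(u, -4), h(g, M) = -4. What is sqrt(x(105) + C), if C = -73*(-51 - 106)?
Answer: sqrt(33479) ≈ 182.97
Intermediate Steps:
A(u) = -4
x(D) = (-4 + D)*(113 + D) (x(D) = (D - 4)*(D + 113) = (-4 + D)*(113 + D))
C = 11461 (C = -73*(-157) = 11461)
sqrt(x(105) + C) = sqrt((-452 + 105**2 + 109*105) + 11461) = sqrt((-452 + 11025 + 11445) + 11461) = sqrt(22018 + 11461) = sqrt(33479)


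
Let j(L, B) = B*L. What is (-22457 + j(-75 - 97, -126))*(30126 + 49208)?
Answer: -62277190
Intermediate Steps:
(-22457 + j(-75 - 97, -126))*(30126 + 49208) = (-22457 - 126*(-75 - 97))*(30126 + 49208) = (-22457 - 126*(-172))*79334 = (-22457 + 21672)*79334 = -785*79334 = -62277190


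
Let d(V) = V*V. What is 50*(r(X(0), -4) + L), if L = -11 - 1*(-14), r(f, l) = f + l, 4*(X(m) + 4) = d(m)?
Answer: -250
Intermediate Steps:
d(V) = V²
X(m) = -4 + m²/4
L = 3 (L = -11 + 14 = 3)
50*(r(X(0), -4) + L) = 50*(((-4 + (¼)*0²) - 4) + 3) = 50*(((-4 + (¼)*0) - 4) + 3) = 50*(((-4 + 0) - 4) + 3) = 50*((-4 - 4) + 3) = 50*(-8 + 3) = 50*(-5) = -250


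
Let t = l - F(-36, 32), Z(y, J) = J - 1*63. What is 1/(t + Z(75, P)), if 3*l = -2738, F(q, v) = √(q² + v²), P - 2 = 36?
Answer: -291/272141 + 36*√145/7892089 ≈ -0.0010144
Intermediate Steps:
P = 38 (P = 2 + 36 = 38)
l = -2738/3 (l = (⅓)*(-2738) = -2738/3 ≈ -912.67)
Z(y, J) = -63 + J (Z(y, J) = J - 63 = -63 + J)
t = -2738/3 - 4*√145 (t = -2738/3 - √((-36)² + 32²) = -2738/3 - √(1296 + 1024) = -2738/3 - √2320 = -2738/3 - 4*√145 ≈ -960.83)
1/(t + Z(75, P)) = 1/((-2738/3 - 4*√145) + (-63 + 38)) = 1/((-2738/3 - 4*√145) - 25) = 1/(-2813/3 - 4*√145)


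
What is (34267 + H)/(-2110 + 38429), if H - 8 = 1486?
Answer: 35761/36319 ≈ 0.98464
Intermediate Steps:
H = 1494 (H = 8 + 1486 = 1494)
(34267 + H)/(-2110 + 38429) = (34267 + 1494)/(-2110 + 38429) = 35761/36319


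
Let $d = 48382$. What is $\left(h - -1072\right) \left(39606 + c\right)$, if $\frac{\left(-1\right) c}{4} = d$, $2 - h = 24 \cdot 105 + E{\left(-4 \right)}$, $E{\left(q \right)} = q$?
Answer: $221955524$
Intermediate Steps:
$h = -2514$ ($h = 2 - \left(24 \cdot 105 - 4\right) = 2 - \left(2520 - 4\right) = 2 - 2516 = -2514$)
$c = -193528$ ($c = \left(-4\right) 48382 = -193528$)
$\left(h - -1072\right) \left(39606 + c\right) = \left(-2514 - -1072\right) \left(39606 - 193528\right) = \left(-2514 + 1072\right) \left(-153922\right) = \left(-1442\right) \left(-153922\right) = 221955524$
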